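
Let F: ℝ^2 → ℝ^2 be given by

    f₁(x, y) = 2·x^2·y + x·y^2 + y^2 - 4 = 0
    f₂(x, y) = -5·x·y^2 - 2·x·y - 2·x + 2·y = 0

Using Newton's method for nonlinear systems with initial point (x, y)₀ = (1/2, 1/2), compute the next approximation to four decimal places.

(-0.6038, 2.8774)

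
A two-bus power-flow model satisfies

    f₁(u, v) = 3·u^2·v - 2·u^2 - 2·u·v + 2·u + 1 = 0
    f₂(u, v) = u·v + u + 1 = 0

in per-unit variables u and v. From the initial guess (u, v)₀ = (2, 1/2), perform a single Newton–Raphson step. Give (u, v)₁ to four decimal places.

(-0.1429, 0.1071)

At (2, 1/2): F = (1.0000, 4.0000).
Jacobian J = [[6·u·v - 4·u - 2·v + 2, 3·u^2 - 2·u], [v + 1, u]].
At the point, J = [[-1.0000, 8.0000], [1.5000, 2.0000]] (det J = -14.0000).
Solving J·Δ = −F gives Δ = (-2.1429, -0.3929).
Then the next iterate is (u, v)₁ = (-0.1429, 0.1071).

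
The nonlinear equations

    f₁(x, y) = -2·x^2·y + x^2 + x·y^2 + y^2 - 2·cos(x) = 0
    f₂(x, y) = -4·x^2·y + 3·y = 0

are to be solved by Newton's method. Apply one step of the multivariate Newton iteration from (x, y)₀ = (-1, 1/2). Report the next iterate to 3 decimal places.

(-1.009, -0.034)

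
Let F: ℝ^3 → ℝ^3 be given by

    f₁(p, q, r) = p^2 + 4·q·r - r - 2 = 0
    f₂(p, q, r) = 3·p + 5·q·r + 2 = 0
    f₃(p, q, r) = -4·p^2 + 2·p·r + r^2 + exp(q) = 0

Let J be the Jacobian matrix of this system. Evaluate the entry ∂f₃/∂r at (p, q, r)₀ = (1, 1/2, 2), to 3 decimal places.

6.000

∂f₃/∂r = 2·p + 2·r.
At (1, 1/2, 2) this is 6.000.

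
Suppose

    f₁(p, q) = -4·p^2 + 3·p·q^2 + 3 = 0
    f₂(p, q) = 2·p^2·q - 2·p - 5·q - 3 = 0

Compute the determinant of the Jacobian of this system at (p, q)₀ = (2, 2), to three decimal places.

-348.000

J = [[-8·p + 3·q^2, 6·p·q], [4·p·q - 2, 2·p^2 - 5]].
At the point, J = [[-4.000, 24.000], [14.000, 3.000]].
det J = -348.000.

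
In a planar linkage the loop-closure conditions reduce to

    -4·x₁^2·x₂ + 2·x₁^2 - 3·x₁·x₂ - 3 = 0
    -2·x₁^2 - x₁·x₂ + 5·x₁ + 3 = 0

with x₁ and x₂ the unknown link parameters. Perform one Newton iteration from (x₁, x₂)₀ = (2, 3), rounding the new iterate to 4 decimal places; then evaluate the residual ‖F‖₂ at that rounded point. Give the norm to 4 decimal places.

757.2002

At (2, 3): F = (-61.0000, -1.0000).
Jacobian J = [[-8·x₁·x₂ + 4·x₁ - 3·x₂, -4·x₁^2 - 3·x₁], [-4·x₁ - x₂ + 5, -x₁]].
At the point, J = [[-49.0000, -22.0000], [-6.0000, -2.0000]] (det J = -34.0000).
Solving J·Δ = −F gives Δ = (2.9412, -9.3235).
Then the next iterate is (x₁, x₂)₁ = (4.9412, -6.3235).
Re-evaluating at (4.9412, -6.3235): F = (757.132530, 10.120763), so ‖F‖₂ = 757.2002.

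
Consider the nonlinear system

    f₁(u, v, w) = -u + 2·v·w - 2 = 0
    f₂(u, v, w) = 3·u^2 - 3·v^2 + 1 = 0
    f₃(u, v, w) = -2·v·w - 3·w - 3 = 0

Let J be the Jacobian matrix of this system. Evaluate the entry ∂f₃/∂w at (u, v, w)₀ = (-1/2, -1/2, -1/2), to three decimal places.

∂f₃/∂w = -2·v - 3.
At (-1/2, -1/2, -1/2) this is -2.000.

-2.000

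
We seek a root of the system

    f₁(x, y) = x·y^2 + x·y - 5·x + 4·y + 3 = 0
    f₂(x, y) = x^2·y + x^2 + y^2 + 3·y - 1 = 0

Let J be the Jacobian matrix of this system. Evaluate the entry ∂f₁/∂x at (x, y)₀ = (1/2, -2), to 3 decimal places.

-3.000

∂f₁/∂x = y^2 + y - 5.
At (1/2, -2) this is -3.000.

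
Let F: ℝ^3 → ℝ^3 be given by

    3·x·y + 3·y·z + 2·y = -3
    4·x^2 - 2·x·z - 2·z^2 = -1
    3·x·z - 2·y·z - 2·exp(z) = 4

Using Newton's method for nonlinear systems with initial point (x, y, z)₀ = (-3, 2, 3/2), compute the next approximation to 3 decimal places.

(-1.463, 2.073, 0.327)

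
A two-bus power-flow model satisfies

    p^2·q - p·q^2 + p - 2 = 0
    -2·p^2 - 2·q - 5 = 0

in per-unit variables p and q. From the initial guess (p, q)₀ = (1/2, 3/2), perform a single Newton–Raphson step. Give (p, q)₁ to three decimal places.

(-1.542, -0.708)

At (1/2, 3/2): F = (-2.250, -8.500).
Jacobian J = [[2·p·q - q^2 + 1, p^2 - 2·p·q], [-4·p, -2]].
At the point, J = [[0.250, -1.250], [-2.000, -2.000]] (det J = -3.000).
Solving J·Δ = −F gives Δ = (-2.042, -2.208).
Then the next iterate is (p, q)₁ = (-1.542, -0.708).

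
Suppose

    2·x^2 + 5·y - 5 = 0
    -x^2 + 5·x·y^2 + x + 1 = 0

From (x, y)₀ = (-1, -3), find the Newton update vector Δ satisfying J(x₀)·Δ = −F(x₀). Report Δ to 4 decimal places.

(-0.8611, 2.9111)

At (-1, -3): F = (-18.0000, -46.0000).
Jacobian J = [[4·x, 5], [-2·x + 5·y^2 + 1, 10·x·y]].
At the point, J = [[-4.0000, 5.0000], [48.0000, 30.0000]] (det J = -360.0000).
Solving J·Δ = −F gives Δ = (-0.8611, 2.9111).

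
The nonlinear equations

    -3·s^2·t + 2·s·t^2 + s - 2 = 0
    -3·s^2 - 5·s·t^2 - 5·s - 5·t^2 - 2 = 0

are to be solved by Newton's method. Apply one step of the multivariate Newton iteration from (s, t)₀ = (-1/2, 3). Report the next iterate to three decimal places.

(-0.429, 1.259)

At (-1/2, 3): F = (-13.750, -22.750).
Jacobian J = [[-6·s·t + 2·t^2 + 1, -3·s^2 + 4·s·t], [-6·s - 5·t^2 - 5, -10·s·t - 10·t]].
At the point, J = [[28.000, -6.750], [-47.000, -15.000]] (det J = -737.250).
Solving J·Δ = −F gives Δ = (0.071, -1.741).
Then the next iterate is (s, t)₁ = (-0.429, 1.259).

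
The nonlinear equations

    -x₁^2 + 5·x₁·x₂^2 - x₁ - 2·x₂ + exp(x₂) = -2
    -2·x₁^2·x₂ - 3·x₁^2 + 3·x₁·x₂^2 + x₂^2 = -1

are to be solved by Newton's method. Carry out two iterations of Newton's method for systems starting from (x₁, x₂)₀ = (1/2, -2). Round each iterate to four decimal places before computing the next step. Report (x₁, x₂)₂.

At (1/2, -2): F = (15.385335, 11.2500).
Jacobian J = [[-2·x₁ + 5·x₂^2 - 1, 10·x₁·x₂ + exp(x₂) - 2], [-4·x₁·x₂ - 6·x₁ + 3·x₂^2, -2·x₁^2 + 6·x₁·x₂ + 2·x₂]].
At the point, J = [[18.0000, -11.864665], [13.0000, -10.5000]] (det J = -34.759359).
Solving J·Δ = −F gives Δ = (-0.8075, 0.0717).
Then the next iterate is (x₁, x₂)₁ = (-0.3075, -1.9283).
Round to (-0.3075, -1.9283) and repeat: F = (0.497990, 1.369168), J = [[18.206704, 4.074918], [10.628214, -0.487999]].
Δ = (-0.1116, 0.3762), so (x₁, x₂)₂ = (-0.4191, -1.5521).

(-0.4191, -1.5521)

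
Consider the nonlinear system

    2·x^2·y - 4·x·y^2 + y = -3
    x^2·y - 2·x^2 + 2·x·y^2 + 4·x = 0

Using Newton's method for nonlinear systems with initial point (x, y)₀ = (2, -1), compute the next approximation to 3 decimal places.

At (2, -1): F = (-14.000, 0.000).
Jacobian J = [[4·x·y - 4·y^2, 2·x^2 - 8·x·y + 1], [2·x·y - 4·x + 2·y^2 + 4, x^2 + 4·x·y]].
At the point, J = [[-12.000, 25.000], [-6.000, -4.000]] (det J = 198.000).
Solving J·Δ = −F gives Δ = (-0.283, 0.424).
Then the next iterate is (x, y)₁ = (1.717, -0.576).

(1.717, -0.576)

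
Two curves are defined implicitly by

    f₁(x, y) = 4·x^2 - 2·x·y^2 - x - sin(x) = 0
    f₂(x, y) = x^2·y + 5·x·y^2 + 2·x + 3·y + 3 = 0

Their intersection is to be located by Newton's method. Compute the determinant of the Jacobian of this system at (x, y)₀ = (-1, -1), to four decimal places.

-125.5642

J = [[8·x - 2·y^2 - cos(x) - 1, -4·x·y], [2·x·y + 5·y^2 + 2, x^2 + 10·x·y + 3]].
At the point, J = [[-11.540302, -4.0000], [9.0000, 14.0000]].
det J = -125.5642.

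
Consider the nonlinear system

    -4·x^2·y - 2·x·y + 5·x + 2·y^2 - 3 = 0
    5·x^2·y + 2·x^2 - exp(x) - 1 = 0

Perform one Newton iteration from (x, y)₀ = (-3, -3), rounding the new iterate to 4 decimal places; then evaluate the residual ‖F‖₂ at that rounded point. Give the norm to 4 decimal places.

36.8286

At (-3, -3): F = (90.0000, -118.049787).
Jacobian J = [[-8·x·y - 2·y + 5, -4·x^2 - 2·x + 4·y], [10·x·y + 4·x - exp(x), 5·x^2]].
At the point, J = [[-61.0000, -42.0000], [77.950213, 45.0000]] (det J = 528.908943).
Solving J·Δ = −F gives Δ = (1.7169, -0.3508).
Then the next iterate is (x, y)₁ = (-1.2831, -3.3508).
Re-evaluating at (-1.2831, -3.3508): F = (26.507698, -25.567360), so ‖F‖₂ = 36.8286.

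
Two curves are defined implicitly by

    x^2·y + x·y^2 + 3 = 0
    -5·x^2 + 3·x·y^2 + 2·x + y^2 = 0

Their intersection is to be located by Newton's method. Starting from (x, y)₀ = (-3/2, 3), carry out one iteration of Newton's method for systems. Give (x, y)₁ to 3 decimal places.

At (-3/2, 3): F = (-3.750, -45.750).
Jacobian J = [[2·x·y + y^2, x^2 + 2·x·y], [-10·x + 3·y^2 + 2, 6·x·y + 2·y]].
At the point, J = [[0.000, -6.750], [44.000, -21.000]] (det J = 297.000).
Solving J·Δ = −F gives Δ = (0.775, -0.556).
Then the next iterate is (x, y)₁ = (-0.725, 2.444).

(-0.725, 2.444)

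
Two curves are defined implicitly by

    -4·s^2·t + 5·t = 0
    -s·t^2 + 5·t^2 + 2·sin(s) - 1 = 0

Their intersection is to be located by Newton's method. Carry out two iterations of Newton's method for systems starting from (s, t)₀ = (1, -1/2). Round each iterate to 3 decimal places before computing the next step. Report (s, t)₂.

(0.557, 0.334)

At (1, -1/2): F = (-0.500, 1.68294).
Jacobian J = [[-8·s·t, -4·s^2 + 5], [-t^2 + 2·cos(s), -2·s·t + 10·t]].
At the point, J = [[4.000, 1.000], [0.83060, -4.000]] (det J = -16.83060).
Solving J·Δ = −F gives Δ = (0.019, 0.425).
Then the next iterate is (s, t)₁ = (1.019, -0.075).
Round to (1.019, -0.075) and repeat: F = (-0.06349, 0.72556), J = [[0.61140, 0.84656], [1.04281, -0.59715]].
Δ = (-0.462, 0.409), so (s, t)₂ = (0.557, 0.334).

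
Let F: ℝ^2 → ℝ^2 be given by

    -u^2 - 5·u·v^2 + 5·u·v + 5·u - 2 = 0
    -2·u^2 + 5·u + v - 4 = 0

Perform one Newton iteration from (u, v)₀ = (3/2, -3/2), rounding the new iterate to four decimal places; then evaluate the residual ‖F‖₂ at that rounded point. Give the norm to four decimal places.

105.5076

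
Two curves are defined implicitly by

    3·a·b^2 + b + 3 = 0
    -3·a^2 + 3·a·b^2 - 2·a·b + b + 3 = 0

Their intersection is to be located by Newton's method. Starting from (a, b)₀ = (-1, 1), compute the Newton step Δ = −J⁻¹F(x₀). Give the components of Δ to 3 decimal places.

At (-1, 1): F = (1.000, 0.000).
Jacobian J = [[3·b^2, 6·a·b + 1], [-6·a + 3·b^2 - 2·b, 6·a·b - 2·a + 1]].
At the point, J = [[3.000, -5.000], [7.000, -3.000]] (det J = 26.000).
Solving J·Δ = −F gives Δ = (0.115, 0.269).

(0.115, 0.269)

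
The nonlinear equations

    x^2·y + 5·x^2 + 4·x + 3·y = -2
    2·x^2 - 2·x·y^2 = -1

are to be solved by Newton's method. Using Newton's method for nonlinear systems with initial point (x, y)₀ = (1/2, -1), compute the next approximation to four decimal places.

(0.3516, -1.2500)

At (1/2, -1): F = (2.0000, 0.5000).
Jacobian J = [[2·x·y + 10·x + 4, x^2 + 3], [4·x - 2·y^2, -4·x·y]].
At the point, J = [[8.0000, 3.2500], [0.0000, 2.0000]] (det J = 16.0000).
Solving J·Δ = −F gives Δ = (-0.1484, -0.2500).
Then the next iterate is (x, y)₁ = (0.3516, -1.2500).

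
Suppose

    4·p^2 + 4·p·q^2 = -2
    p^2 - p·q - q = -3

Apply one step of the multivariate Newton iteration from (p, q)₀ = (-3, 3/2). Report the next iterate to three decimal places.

(-1.127, 1.025)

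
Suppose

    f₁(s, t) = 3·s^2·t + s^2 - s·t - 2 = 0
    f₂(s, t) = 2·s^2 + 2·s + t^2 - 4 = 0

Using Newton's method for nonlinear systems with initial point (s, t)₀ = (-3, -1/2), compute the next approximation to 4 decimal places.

(-2.1922, -0.3276)

At (-3, -1/2): F = (-8.0000, 8.2500).
Jacobian J = [[6·s·t + 2·s - t, 3·s^2 - s], [4·s + 2, 2·t]].
At the point, J = [[3.5000, 30.0000], [-10.0000, -1.0000]] (det J = 296.5000).
Solving J·Δ = −F gives Δ = (0.8078, 0.1724).
Then the next iterate is (s, t)₁ = (-2.1922, -0.3276).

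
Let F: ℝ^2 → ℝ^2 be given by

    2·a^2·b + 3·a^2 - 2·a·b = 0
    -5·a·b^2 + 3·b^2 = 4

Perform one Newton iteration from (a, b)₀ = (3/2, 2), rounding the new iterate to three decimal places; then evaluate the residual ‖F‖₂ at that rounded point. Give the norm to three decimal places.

8.032

At (3/2, 2): F = (9.750, -22.000).
Jacobian J = [[4·a·b + 6·a - 2·b, 2·a^2 - 2·a], [-5·b^2, -10·a·b + 6·b]].
At the point, J = [[17.000, 1.500], [-20.000, -18.000]] (det J = -276.000).
Solving J·Δ = −F gives Δ = (-0.516, -0.649).
Then the next iterate is (a, b)₁ = (0.984, 1.351).
Re-evaluating at (0.984, 1.351): F = (2.86223, -7.50439), so ‖F‖₂ = 8.032.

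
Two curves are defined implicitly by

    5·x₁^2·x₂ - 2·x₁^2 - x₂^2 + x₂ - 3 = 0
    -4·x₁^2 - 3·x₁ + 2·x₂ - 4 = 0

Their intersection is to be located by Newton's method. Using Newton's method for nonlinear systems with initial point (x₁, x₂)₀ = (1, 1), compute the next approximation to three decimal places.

At (1, 1): F = (0.000, -9.000).
Jacobian J = [[10·x₁·x₂ - 4·x₁, 5·x₁^2 - 2·x₂ + 1], [-8·x₁ - 3, 2]].
At the point, J = [[6.000, 4.000], [-11.000, 2.000]] (det J = 56.000).
Solving J·Δ = −F gives Δ = (-0.643, 0.964).
Then the next iterate is (x₁, x₂)₁ = (0.357, 1.964).

(0.357, 1.964)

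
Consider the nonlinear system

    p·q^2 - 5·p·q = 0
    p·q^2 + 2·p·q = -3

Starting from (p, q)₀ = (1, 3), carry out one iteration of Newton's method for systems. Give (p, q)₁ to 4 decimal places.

At (1, 3): F = (-6.0000, 18.0000).
Jacobian J = [[q^2 - 5·q, 2·p·q - 5·p], [q^2 + 2·q, 2·p·q + 2·p]].
At the point, J = [[-6.0000, 1.0000], [15.0000, 8.0000]] (det J = -63.0000).
Solving J·Δ = −F gives Δ = (-1.0476, -0.2857).
Then the next iterate is (p, q)₁ = (-0.0476, 2.7143).

(-0.0476, 2.7143)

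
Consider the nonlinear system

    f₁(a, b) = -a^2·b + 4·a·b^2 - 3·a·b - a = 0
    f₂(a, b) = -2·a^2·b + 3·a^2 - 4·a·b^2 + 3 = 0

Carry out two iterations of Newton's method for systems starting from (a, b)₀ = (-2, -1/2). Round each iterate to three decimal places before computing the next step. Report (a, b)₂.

(-0.045, -0.282)

At (-2, -1/2): F = (-1.000, 21.000).
Jacobian J = [[-2·a·b + 4·b^2 - 3·b - 1, -a^2 + 8·a·b - 3·a], [-4·a·b + 6·a - 4·b^2, -2·a^2 - 8·a·b]].
At the point, J = [[-0.500, 10.000], [-17.000, -16.000]] (det J = 178.000).
Solving J·Δ = −F gives Δ = (1.090, 0.154).
Then the next iterate is (a, b)₁ = (-0.910, -0.346).
Round to (-0.910, -0.346) and repeat: F = (-0.18382, 6.49311), J = [[-0.11286, 4.42078], [-7.19830, -4.17508]].
Δ = (0.865, 0.064), so (a, b)₂ = (-0.045, -0.282).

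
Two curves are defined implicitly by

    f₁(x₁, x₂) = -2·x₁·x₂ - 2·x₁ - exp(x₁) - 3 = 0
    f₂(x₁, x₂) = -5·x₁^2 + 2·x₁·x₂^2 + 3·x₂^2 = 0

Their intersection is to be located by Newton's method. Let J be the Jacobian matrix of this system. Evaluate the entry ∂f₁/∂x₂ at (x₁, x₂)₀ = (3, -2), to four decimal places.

∂f₁/∂x₂ = -2·x₁.
At (3, -2) this is -6.0000.

-6.0000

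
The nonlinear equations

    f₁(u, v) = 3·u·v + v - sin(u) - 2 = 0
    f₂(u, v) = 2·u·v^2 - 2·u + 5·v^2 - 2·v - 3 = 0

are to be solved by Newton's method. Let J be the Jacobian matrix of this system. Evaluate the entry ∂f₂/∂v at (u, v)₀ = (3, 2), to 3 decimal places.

42.000

∂f₂/∂v = 4·u·v + 10·v - 2.
At (3, 2) this is 42.000.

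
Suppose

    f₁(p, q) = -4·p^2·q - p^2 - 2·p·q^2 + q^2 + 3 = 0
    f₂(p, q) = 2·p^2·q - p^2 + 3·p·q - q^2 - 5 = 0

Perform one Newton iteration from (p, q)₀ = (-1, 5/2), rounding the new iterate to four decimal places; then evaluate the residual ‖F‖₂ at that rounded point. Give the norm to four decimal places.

6.8201

At (-1, 5/2): F = (10.7500, -14.7500).
Jacobian J = [[-8·p·q - 2·p - 2·q^2, -4·p^2 - 4·p·q + 2·q], [4·p·q - 2·p + 3·q, 2·p^2 + 3·p - 2·q]].
At the point, J = [[9.5000, 11.0000], [-0.5000, -6.0000]] (det J = -51.5000).
Solving J·Δ = −F gives Δ = (1.8981, -2.6165).
Then the next iterate is (p, q)₁ = (0.8981, -0.1165).
Re-evaluating at (0.8981, -0.1165): F = (2.558478, -6.321976), so ‖F‖₂ = 6.8201.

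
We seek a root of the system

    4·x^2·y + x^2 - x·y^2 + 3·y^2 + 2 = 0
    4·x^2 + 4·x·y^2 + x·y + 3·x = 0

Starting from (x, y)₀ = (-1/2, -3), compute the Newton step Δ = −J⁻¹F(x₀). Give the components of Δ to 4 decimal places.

(-0.0206, 1.5354)

At (-1/2, -3): F = (30.7500, -17.0000).
Jacobian J = [[8·x·y + 2·x - y^2, 4·x^2 - 2·x·y + 6·y], [8·x + 4·y^2 + y + 3, 8·x·y + x]].
At the point, J = [[2.0000, -20.0000], [32.0000, 11.5000]] (det J = 663.0000).
Solving J·Δ = −F gives Δ = (-0.0206, 1.5354).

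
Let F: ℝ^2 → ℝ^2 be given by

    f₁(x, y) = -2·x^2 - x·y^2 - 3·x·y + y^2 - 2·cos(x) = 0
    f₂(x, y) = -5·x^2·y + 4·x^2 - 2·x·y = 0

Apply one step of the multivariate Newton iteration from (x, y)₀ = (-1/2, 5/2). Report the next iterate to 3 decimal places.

(-0.715, 0.988)

At (-1/2, 5/2): F = (10.86983, 0.375).
Jacobian J = [[-4·x - y^2 - 3·y + 2·sin(x), -2·x·y - 3·x + 2·y], [-10·x·y + 8·x - 2·y, -5·x^2 - 2·x]].
At the point, J = [[-12.70885, 9.000], [3.500, -0.250]] (det J = -28.32279).
Solving J·Δ = −F gives Δ = (-0.215, -1.512).
Then the next iterate is (x, y)₁ = (-0.715, 0.988).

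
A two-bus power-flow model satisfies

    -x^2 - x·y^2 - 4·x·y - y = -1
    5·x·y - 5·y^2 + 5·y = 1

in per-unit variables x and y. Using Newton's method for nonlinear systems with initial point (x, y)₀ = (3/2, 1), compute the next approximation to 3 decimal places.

At (3/2, 1): F = (-9.750, 6.500).
Jacobian J = [[-2·x - y^2 - 4·y, -2·x·y - 4·x - 1], [5·y, 5·x - 10·y + 5]].
At the point, J = [[-8.000, -10.000], [5.000, 2.500]] (det J = 30.000).
Solving J·Δ = −F gives Δ = (-1.354, 0.108).
Then the next iterate is (x, y)₁ = (0.146, 1.108).

(0.146, 1.108)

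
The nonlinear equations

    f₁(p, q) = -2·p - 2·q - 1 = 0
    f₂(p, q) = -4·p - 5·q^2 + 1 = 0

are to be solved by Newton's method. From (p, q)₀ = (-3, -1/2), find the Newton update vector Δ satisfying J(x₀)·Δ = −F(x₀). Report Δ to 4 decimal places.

(2.9722, 0.0278)

At (-3, -1/2): F = (6.0000, 11.7500).
Jacobian J = [[-2, -2], [-4, -10·q]].
At the point, J = [[-2.0000, -2.0000], [-4.0000, 5.0000]] (det J = -18.0000).
Solving J·Δ = −F gives Δ = (2.9722, 0.0278).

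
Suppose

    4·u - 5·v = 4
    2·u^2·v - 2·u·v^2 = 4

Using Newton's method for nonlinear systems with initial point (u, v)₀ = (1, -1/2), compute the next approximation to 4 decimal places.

At (1, -1/2): F = (2.5000, -5.5000).
Jacobian J = [[4, -5], [4·u·v - 2·v^2, 2·u^2 - 4·u·v]].
At the point, J = [[4.0000, -5.0000], [-2.5000, 4.0000]] (det J = 3.5000).
Solving J·Δ = −F gives Δ = (5.0000, 4.5000).
Then the next iterate is (u, v)₁ = (6.0000, 4.0000).

(6.0000, 4.0000)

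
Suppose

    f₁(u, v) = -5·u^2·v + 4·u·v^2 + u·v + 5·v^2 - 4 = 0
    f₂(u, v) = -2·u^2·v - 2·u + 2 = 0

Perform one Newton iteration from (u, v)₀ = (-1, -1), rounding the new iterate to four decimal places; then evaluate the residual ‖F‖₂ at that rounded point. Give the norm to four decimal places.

13.4703

At (-1, -1): F = (3.0000, 6.0000).
Jacobian J = [[-10·u·v + 4·v^2 + v, -5·u^2 + 8·u·v + u + 10·v], [-4·u·v - 2, -2·u^2]].
At the point, J = [[-7.0000, -8.0000], [-6.0000, -2.0000]] (det J = -34.0000).
Solving J·Δ = −F gives Δ = (1.2353, -0.7059).
Then the next iterate is (u, v)₁ = (0.2353, -1.7059).
Re-evaluating at (0.2353, -1.7059): F = (13.360302, 1.718298), so ‖F‖₂ = 13.4703.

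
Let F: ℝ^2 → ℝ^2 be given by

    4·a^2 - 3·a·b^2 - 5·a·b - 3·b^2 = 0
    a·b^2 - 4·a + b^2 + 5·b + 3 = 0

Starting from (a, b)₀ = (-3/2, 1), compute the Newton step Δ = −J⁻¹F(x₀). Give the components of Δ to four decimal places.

(-1.4381, -4.4536)

At (-3/2, 1): F = (18.0000, 13.5000).
Jacobian J = [[8·a - 3·b^2 - 5·b, -6·a·b - 5·a - 6·b], [b^2 - 4, 2·a·b + 2·b + 5]].
At the point, J = [[-20.0000, 10.5000], [-3.0000, 4.0000]] (det J = -48.5000).
Solving J·Δ = −F gives Δ = (-1.4381, -4.4536).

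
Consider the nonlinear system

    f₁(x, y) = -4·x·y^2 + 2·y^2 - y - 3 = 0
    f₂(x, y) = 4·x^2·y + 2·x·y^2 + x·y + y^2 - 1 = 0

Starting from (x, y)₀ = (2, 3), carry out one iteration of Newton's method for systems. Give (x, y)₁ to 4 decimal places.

(1.0958, 2.2582)

At (2, 3): F = (-60.0000, 98.0000).
Jacobian J = [[-4·y^2, -8·x·y + 4·y - 1], [8·x·y + 2·y^2 + y, 4·x^2 + 4·x·y + x + 2·y]].
At the point, J = [[-36.0000, -37.0000], [69.0000, 48.0000]] (det J = 825.0000).
Solving J·Δ = −F gives Δ = (-0.9042, -0.7418).
Then the next iterate is (x, y)₁ = (1.0958, 2.2582).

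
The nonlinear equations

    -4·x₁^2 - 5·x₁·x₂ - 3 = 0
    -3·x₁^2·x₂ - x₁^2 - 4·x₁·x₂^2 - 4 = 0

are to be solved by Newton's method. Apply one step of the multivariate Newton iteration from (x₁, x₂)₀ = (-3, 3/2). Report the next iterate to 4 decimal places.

At (-3, 3/2): F = (-16.5000, -26.5000).
Jacobian J = [[-8·x₁ - 5·x₂, -5·x₁], [-6·x₁·x₂ - 2·x₁ - 4·x₂^2, -3·x₁^2 - 8·x₁·x₂]].
At the point, J = [[16.5000, 15.0000], [24.0000, 9.0000]] (det J = -211.5000).
Solving J·Δ = −F gives Δ = (1.1773, -0.1950).
Then the next iterate is (x₁, x₂)₁ = (-1.8227, 1.3050).

(-1.8227, 1.3050)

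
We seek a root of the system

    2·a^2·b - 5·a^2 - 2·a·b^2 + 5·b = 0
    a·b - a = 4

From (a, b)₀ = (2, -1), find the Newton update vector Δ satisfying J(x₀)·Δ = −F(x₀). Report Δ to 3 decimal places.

(5.222, 9.222)

At (2, -1): F = (-37.000, -8.000).
Jacobian J = [[4·a·b - 10·a - 2·b^2, 2·a^2 - 4·a·b + 5], [b - 1, a]].
At the point, J = [[-30.000, 21.000], [-2.000, 2.000]] (det J = -18.000).
Solving J·Δ = −F gives Δ = (5.222, 9.222).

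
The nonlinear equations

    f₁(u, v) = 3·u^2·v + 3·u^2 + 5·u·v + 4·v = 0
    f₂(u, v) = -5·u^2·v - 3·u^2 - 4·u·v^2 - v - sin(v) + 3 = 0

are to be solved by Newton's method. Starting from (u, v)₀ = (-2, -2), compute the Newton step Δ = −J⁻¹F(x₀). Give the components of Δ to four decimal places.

(2.4898, -0.8299)

At (-2, -2): F = (0.0000, 65.909297).
Jacobian J = [[6·u·v + 6·u + 5·v, 3·u^2 + 5·u + 4], [-10·u·v - 6·u - 4·v^2, -5·u^2 - 8·u·v - cos(v) - 1]].
At the point, J = [[2.0000, 6.0000], [-44.0000, -52.583853]] (det J = 158.832294).
Solving J·Δ = −F gives Δ = (2.4898, -0.8299).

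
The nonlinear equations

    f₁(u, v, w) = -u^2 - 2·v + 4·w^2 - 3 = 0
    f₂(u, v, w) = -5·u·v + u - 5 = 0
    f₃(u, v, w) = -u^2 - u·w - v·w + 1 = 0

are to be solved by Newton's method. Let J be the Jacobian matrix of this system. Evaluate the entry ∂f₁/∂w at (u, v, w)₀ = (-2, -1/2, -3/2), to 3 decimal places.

∂f₁/∂w = 8·w.
At (-2, -1/2, -3/2) this is -12.000.

-12.000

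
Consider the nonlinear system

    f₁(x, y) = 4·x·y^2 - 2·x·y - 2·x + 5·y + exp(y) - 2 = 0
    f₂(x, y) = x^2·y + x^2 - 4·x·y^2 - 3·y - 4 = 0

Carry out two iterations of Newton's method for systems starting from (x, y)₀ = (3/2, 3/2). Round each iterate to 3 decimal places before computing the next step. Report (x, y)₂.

At (3/2, 3/2): F = (15.98169, -16.375).
Jacobian J = [[4·y^2 - 2·y - 2, 8·x·y - 2·x + exp(y) + 5], [2·x·y + 2·x - 4·y^2, x^2 - 8·x·y - 3]].
At the point, J = [[4.000, 24.48169], [-1.500, -18.750]] (det J = -38.27747).
Solving J·Δ = −F gives Δ = (2.645, -1.085).
Then the next iterate is (x, y)₁ = (4.145, 0.415).
Round to (4.145, 0.415) and repeat: F = (-7.28549, 16.21066), J = [[-2.14110, 11.98577], [11.04145, 0.41962]].
Δ = (-1.481, 0.343), so (x, y)₂ = (2.664, 0.758).

(2.664, 0.758)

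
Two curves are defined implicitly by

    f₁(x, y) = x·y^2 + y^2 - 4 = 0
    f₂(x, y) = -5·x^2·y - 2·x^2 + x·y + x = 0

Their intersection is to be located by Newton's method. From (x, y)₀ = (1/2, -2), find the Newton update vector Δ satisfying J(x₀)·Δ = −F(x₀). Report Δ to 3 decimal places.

At (1/2, -2): F = (2.000, 1.500).
Jacobian J = [[y^2, 2·x·y + 2·y], [-10·x·y - 4·x + y + 1, -5·x^2 + x]].
At the point, J = [[4.000, -6.000], [7.000, -0.750]] (det J = 39.000).
Solving J·Δ = −F gives Δ = (-0.192, 0.205).

(-0.192, 0.205)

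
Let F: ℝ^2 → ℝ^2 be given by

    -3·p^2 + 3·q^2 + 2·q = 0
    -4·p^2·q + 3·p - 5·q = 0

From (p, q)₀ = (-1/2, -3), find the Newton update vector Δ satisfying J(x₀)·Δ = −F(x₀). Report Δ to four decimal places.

At (-1/2, -3): F = (20.2500, 16.5000).
Jacobian J = [[-6·p, 6·q + 2], [-8·p·q + 3, -4·p^2 - 5]].
At the point, J = [[3.0000, -16.0000], [-9.0000, -6.0000]] (det J = -162.0000).
Solving J·Δ = −F gives Δ = (0.8796, 1.4306).

(0.8796, 1.4306)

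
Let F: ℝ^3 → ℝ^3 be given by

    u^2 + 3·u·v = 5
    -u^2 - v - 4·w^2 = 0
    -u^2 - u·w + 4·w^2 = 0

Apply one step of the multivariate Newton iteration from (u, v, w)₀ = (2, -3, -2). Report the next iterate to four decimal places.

(1.1008, -0.5826, -1.0112)

At (2, -3, -2): F = (-19.0000, -17.0000, 16.0000).
Jacobian J = [[2·u + 3·v, 3·u, 0], [-2·u, -1, -8·w], [-2·u - w, 0, -u + 8·w]].
At the point, J = [[-5.0000, 6.0000, 0.0000], [-4.0000, -1.0000, 16.0000], [-2.0000, 0.0000, -18.0000]] (det J = -714.0000).
Solving J·Δ = −F gives Δ = (-0.8992, 2.4174, 0.9888).
Then the next iterate is (u, v, w)₁ = (1.1008, -0.5826, -1.0112).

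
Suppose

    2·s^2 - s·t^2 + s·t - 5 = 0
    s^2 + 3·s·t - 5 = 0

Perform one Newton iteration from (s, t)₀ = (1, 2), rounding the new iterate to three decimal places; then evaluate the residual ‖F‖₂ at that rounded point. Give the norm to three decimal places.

At (1, 2): F = (-5.000, 2.000).
Jacobian J = [[4·s - t^2 + t, -2·s·t + s], [2·s + 3·t, 3·s]].
At the point, J = [[2.000, -3.000], [8.000, 3.000]] (det J = 30.000).
Solving J·Δ = −F gives Δ = (0.300, -1.467).
Then the next iterate is (s, t)₁ = (1.300, 0.533).
Re-evaluating at (1.300, 0.533): F = (-1.29642, -1.23130), so ‖F‖₂ = 1.788.

1.788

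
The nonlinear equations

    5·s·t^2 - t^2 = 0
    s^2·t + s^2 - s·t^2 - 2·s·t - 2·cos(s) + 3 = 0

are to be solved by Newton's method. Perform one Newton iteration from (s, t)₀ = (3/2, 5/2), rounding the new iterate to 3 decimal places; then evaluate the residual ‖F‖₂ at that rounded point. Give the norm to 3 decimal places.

At (3/2, 5/2): F = (40.625, -6.14147).
Jacobian J = [[5·t^2, 10·s·t - 2·t], [2·s·t + 2·s - t^2 - 2·t + 2·sin(s), s^2 - 2·s·t - 2·s]].
At the point, J = [[31.250, 32.500], [1.24499, -8.250]] (det J = -298.27467).
Solving J·Δ = −F gives Δ = (-0.454, -0.813).
Then the next iterate is (s, t)₁ = (1.046, 1.687).
Re-evaluating at (1.046, 1.687): F = (12.03845, -1.56827), so ‖F‖₂ = 12.140.

12.140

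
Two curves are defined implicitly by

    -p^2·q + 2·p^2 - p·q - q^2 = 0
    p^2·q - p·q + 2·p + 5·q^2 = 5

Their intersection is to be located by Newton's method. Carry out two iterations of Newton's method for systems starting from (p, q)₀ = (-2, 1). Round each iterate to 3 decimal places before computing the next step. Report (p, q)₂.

At (-2, 1): F = (5.000, 2.000).
Jacobian J = [[-2·p·q + 4·p - q, -p^2 - p - 2·q], [2·p·q - q + 2, p^2 - p + 10·q]].
At the point, J = [[-5.000, -4.000], [-3.000, 16.000]] (det J = -92.000).
Solving J·Δ = −F gives Δ = (0.957, 0.054).
Then the next iterate is (p, q)₁ = (-1.043, 1.054).
Round to (-1.043, 1.054) and repeat: F = (1.01751, 0.71449), J = [[-3.02736, -2.15285], [-1.25264, 12.67085]].
Δ = (0.351, -0.022), so (p, q)₂ = (-0.692, 1.032).

(-0.692, 1.032)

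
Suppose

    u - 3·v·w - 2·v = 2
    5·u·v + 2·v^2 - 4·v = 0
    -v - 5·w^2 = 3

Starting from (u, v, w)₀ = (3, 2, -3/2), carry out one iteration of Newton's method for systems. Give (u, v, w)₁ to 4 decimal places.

At (3, 2, -3/2): F = (6.0000, 30.0000, -16.2500).
Jacobian J = [[1, -3·w - 2, -3·v], [5·v, 5·u + 4·v - 4, 0], [0, -1, -10·w]].
At the point, J = [[1.0000, 2.5000, -6.0000], [10.0000, 19.0000, 0.0000], [0.0000, -1.0000, 15.0000]] (det J = -30.0000).
Solving J·Δ = −F gives Δ = (-36.2500, 17.5000, 2.2500).
Then the next iterate is (u, v, w)₁ = (-33.2500, 19.5000, 0.7500).

(-33.2500, 19.5000, 0.7500)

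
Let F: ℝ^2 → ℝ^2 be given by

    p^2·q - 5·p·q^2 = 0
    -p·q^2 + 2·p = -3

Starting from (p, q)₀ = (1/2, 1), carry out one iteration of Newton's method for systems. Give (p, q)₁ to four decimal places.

At (1/2, 1): F = (-2.2500, 3.5000).
Jacobian J = [[2·p·q - 5·q^2, p^2 - 10·p·q], [-q^2 + 2, -2·p·q]].
At the point, J = [[-4.0000, -4.7500], [1.0000, -1.0000]] (det J = 8.7500).
Solving J·Δ = −F gives Δ = (-2.1571, 1.3429).
Then the next iterate is (p, q)₁ = (-1.6571, 2.3429).

(-1.6571, 2.3429)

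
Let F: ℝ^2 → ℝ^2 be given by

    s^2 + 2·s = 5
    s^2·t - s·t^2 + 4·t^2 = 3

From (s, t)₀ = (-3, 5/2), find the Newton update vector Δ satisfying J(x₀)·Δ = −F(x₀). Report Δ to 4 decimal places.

(-0.5000, -1.6790)

At (-3, 5/2): F = (-2.0000, 63.2500).
Jacobian J = [[2·s + 2, 0], [2·s·t - t^2, s^2 - 2·s·t + 8·t]].
At the point, J = [[-4.0000, 0.0000], [-21.2500, 44.0000]] (det J = -176.0000).
Solving J·Δ = −F gives Δ = (-0.5000, -1.6790).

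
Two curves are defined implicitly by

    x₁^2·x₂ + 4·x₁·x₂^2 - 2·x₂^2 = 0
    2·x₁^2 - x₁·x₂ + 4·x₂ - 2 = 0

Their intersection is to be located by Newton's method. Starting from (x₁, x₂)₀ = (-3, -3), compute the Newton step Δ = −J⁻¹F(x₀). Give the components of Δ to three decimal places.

At (-3, -3): F = (-153.000, -5.000).
Jacobian J = [[2·x₁·x₂ + 4·x₂^2, x₁^2 + 8·x₁·x₂ - 4·x₂], [4·x₁ - x₂, -x₁ + 4]].
At the point, J = [[54.000, 93.000], [-9.000, 7.000]] (det J = 1215.000).
Solving J·Δ = −F gives Δ = (0.499, 1.356).

(0.499, 1.356)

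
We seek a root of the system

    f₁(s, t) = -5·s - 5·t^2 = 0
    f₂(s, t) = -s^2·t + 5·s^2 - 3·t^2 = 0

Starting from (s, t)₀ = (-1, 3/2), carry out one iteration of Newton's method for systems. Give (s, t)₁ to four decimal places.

(-0.7500, 1.0000)

At (-1, 3/2): F = (-6.2500, -3.2500).
Jacobian J = [[-5, -10·t], [-2·s·t + 10·s, -s^2 - 6·t]].
At the point, J = [[-5.0000, -15.0000], [-7.0000, -10.0000]] (det J = -55.0000).
Solving J·Δ = −F gives Δ = (0.2500, -0.5000).
Then the next iterate is (s, t)₁ = (-0.7500, 1.0000).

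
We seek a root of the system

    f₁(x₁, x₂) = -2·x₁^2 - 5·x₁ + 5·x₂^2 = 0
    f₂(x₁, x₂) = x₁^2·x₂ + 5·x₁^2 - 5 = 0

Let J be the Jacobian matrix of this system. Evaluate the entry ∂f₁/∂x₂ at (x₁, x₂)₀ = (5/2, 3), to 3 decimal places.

30.000

∂f₁/∂x₂ = 10·x₂.
At (5/2, 3) this is 30.000.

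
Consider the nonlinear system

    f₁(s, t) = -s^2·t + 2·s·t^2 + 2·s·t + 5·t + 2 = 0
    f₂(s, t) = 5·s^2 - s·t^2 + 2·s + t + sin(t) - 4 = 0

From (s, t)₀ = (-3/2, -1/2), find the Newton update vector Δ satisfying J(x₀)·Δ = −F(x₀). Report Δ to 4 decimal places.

(0.2664, -0.3062)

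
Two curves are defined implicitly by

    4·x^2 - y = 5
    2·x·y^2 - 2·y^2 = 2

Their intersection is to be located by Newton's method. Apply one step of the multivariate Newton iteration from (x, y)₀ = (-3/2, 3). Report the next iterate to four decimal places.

At (-3/2, 3): F = (1.0000, -47.0000).
Jacobian J = [[8·x, -1], [2·y^2, 4·x·y - 4·y]].
At the point, J = [[-12.0000, -1.0000], [18.0000, -30.0000]] (det J = 378.0000).
Solving J·Δ = −F gives Δ = (0.2037, -1.4444).
Then the next iterate is (x, y)₁ = (-1.2963, 1.5556).

(-1.2963, 1.5556)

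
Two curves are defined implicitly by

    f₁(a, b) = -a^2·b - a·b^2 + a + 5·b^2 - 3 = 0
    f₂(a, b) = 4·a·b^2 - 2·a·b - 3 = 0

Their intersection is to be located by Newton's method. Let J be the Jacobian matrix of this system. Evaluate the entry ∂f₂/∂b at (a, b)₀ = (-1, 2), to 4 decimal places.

∂f₂/∂b = 8·a·b - 2·a.
At (-1, 2) this is -14.0000.

-14.0000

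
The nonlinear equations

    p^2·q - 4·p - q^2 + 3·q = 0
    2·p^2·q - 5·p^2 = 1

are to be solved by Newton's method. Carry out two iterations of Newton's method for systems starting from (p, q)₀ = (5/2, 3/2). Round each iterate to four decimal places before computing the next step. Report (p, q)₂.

(0.9198, 2.1616)

At (5/2, 3/2): F = (1.6250, -13.5000).
Jacobian J = [[2·p·q - 4, p^2 - 2·q + 3], [4·p·q - 10·p, 2·p^2]].
At the point, J = [[3.5000, 6.2500], [-10.0000, 12.5000]] (det J = 106.2500).
Solving J·Δ = −F gives Δ = (-0.9853, 0.2918).
Then the next iterate is (p, q)₁ = (1.5147, 1.7918).
Round to (1.5147, 1.7918) and repeat: F = (0.217008, -4.249669), J = [[1.428079, 1.710716], [-4.290842, 4.588632]].
Δ = (-0.5949, 0.3698), so (p, q)₂ = (0.9198, 2.1616).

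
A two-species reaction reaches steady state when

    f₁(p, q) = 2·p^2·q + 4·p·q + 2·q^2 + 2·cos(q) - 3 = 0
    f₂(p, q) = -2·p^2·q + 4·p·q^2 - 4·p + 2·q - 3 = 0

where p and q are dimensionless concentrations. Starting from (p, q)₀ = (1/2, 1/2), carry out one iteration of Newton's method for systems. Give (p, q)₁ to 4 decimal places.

(-0.1101, 0.8742)

At (1/2, 1/2): F = (0.505165, -3.7500).
Jacobian J = [[4·p·q + 4·q, 2·p^2 + 4·p + 4·q - 2·sin(q)], [-4·p·q + 4·q^2 - 4, -2·p^2 + 8·p·q + 2]].
At the point, J = [[3.0000, 3.541149], [-4.0000, 3.5000]] (det J = 24.664596).
Solving J·Δ = −F gives Δ = (-0.6101, 0.3742).
Then the next iterate is (p, q)₁ = (-0.1101, 0.8742).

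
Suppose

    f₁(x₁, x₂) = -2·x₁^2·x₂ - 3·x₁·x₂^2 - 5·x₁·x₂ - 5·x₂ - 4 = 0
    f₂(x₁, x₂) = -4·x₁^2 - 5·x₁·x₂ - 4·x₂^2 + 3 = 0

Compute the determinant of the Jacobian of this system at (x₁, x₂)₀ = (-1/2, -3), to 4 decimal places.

-249.0000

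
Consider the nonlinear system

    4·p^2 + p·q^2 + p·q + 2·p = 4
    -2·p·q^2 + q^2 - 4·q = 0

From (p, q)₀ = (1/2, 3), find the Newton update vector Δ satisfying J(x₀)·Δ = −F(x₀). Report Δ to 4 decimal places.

(2.8889, -16.0000)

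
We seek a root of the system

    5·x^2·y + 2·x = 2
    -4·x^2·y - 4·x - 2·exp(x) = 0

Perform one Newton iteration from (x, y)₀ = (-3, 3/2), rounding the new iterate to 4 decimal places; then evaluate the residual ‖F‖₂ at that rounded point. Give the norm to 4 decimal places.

At (-3, 3/2): F = (59.5000, -42.099574).
Jacobian J = [[10·x·y + 2, 5·x^2], [-8·x·y - 2·exp(x) - 4, -4·x^2]].
At the point, J = [[-43.0000, 45.0000], [31.900426, -36.0000]] (det J = 112.480836).
Solving J·Δ = −F gives Δ = (2.2005, 0.7805).
Then the next iterate is (x, y)₁ = (-0.7995, 2.2805).
Re-evaluating at (-0.7995, 2.2805): F = (3.689481, -3.531892), so ‖F‖₂ = 5.1075.

5.1075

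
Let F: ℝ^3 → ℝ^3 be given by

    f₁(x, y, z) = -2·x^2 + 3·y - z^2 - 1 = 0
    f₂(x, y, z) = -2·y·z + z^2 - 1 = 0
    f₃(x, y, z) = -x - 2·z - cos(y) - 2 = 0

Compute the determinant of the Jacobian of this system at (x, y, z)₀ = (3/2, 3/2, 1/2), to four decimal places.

J = [[-4·x, 3, -2·z], [0, -2·z, -2·y + 2·z], [-1, sin(y), -2]].
At the point, J = [[-6.0000, 3.0000, -1.0000], [0.0000, -1.0000, -2.0000], [-1.0000, 0.997495, -2.0000]].
det J = -16.9699.

-16.9699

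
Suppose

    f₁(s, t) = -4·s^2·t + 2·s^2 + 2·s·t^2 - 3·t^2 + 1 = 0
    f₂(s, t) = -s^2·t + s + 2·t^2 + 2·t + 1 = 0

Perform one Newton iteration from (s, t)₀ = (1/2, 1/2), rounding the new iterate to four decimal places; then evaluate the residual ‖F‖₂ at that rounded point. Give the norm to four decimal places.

10.6632

At (1/2, 1/2): F = (0.5000, 2.8750).
Jacobian J = [[-8·s·t + 4·s + 2·t^2, -4·s^2 + 4·s·t - 6·t], [-2·s·t + 1, -s^2 + 4·t + 2]].
At the point, J = [[0.5000, -3.0000], [0.5000, 3.7500]] (det J = 3.3750).
Solving J·Δ = −F gives Δ = (-3.1111, -0.3519).
Then the next iterate is (s, t)₁ = (-2.6111, 0.1481).
Re-evaluating at (-2.6111, 0.1481): F = (10.416454, -2.280755), so ‖F‖₂ = 10.6632.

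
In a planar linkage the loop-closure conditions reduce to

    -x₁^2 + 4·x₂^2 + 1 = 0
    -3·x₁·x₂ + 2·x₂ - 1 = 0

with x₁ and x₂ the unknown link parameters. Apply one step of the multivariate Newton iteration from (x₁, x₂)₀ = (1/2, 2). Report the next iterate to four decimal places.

(0.4123, 0.9476)

At (1/2, 2): F = (16.7500, 0.0000).
Jacobian J = [[-2·x₁, 8·x₂], [-3·x₂, -3·x₁ + 2]].
At the point, J = [[-1.0000, 16.0000], [-6.0000, 0.5000]] (det J = 95.5000).
Solving J·Δ = −F gives Δ = (-0.0877, -1.0524).
Then the next iterate is (x₁, x₂)₁ = (0.4123, 0.9476).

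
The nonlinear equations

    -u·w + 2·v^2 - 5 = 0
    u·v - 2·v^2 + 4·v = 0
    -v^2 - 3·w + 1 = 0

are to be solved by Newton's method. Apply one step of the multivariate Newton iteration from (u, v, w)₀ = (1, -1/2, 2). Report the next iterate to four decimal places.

(-1.6538, -0.2610, 0.3297)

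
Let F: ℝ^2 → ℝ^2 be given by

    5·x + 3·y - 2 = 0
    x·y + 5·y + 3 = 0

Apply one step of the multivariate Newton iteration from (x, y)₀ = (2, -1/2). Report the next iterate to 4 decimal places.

(0.7123, -0.5205)

At (2, -1/2): F = (6.5000, -0.5000).
Jacobian J = [[5, 3], [y, x + 5]].
At the point, J = [[5.0000, 3.0000], [-0.5000, 7.0000]] (det J = 36.5000).
Solving J·Δ = −F gives Δ = (-1.2877, -0.0205).
Then the next iterate is (x, y)₁ = (0.7123, -0.5205).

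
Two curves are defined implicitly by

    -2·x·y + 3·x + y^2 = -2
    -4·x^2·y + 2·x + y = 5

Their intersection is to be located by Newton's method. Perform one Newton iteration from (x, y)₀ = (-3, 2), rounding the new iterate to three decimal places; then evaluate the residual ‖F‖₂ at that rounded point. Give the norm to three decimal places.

25.830

At (-3, 2): F = (9.000, -81.000).
Jacobian J = [[-2·y + 3, -2·x + 2·y], [-8·x·y + 2, -4·x^2 + 1]].
At the point, J = [[-1.000, 10.000], [50.000, -35.000]] (det J = -465.000).
Solving J·Δ = −F gives Δ = (1.065, -0.794).
Then the next iterate is (x, y)₁ = (-1.935, 1.206).
Re-evaluating at (-1.935, 1.206): F = (2.31666, -25.72614), so ‖F‖₂ = 25.830.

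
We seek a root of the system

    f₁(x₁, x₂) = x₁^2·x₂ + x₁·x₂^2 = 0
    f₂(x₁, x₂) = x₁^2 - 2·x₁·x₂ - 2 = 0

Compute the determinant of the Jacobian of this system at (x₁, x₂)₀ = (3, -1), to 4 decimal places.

J = [[2·x₁·x₂ + x₂^2, x₁^2 + 2·x₁·x₂], [2·x₁ - 2·x₂, -2·x₁]].
At the point, J = [[-5.0000, 3.0000], [8.0000, -6.0000]].
det J = 6.0000.

6.0000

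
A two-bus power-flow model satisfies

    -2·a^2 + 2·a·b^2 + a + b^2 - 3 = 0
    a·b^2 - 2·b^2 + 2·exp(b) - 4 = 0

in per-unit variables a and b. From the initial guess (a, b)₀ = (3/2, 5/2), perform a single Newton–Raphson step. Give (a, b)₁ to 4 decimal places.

(-0.3117, 2.2294)

At (3/2, 5/2): F = (19.0000, 17.239988).
Jacobian J = [[-4·a + 2·b^2 + 1, 4·a·b + 2·b], [b^2, 2·a·b - 4·b + 2·exp(b)]].
At the point, J = [[7.5000, 20.0000], [6.2500, 21.864988]] (det J = 38.987409).
Solving J·Δ = −F gives Δ = (-1.8117, -0.2706).
Then the next iterate is (a, b)₁ = (-0.3117, 2.2294).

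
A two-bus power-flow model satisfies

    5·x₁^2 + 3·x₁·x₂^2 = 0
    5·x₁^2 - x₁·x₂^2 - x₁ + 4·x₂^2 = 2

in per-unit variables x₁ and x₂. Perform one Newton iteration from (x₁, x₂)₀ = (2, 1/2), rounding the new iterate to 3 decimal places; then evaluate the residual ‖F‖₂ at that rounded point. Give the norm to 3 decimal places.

At (2, 1/2): F = (21.500, 16.500).
Jacobian J = [[10·x₁ + 3·x₂^2, 6·x₁·x₂], [10·x₁ - x₂^2 - 1, -2·x₁·x₂ + 8·x₂]].
At the point, J = [[20.750, 6.000], [18.750, 2.000]] (det J = -71.000).
Solving J·Δ = −F gives Δ = (-0.789, -0.856).
Then the next iterate is (x₁, x₂)₁ = (1.211, -0.356).
Re-evaluating at (1.211, -0.356): F = (7.79304, 4.47507), so ‖F‖₂ = 8.987.

8.987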